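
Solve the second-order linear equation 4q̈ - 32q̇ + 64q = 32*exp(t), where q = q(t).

Divide through by 4: q'' - 8q' + 16q = 8*exp(t).
Characteristic equation r² - 8r + 16 = 0 has discriminant (-8)² - 4·(16) = 0, so r = 4 is a repeated root.
Hence q_h = (C1 + C2*t)*exp(4*t).
Try q_p = A*exp(t). Substituting into the equation and dividing by exp(t) gives A = 8/9, so q_p = 8*exp(t)/9.

q = 8*exp(t)/9 + C1*exp(4*t) + C2*t*exp(4*t)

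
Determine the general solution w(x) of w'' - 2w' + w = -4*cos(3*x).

w = 6*sin(3*x)/25 + 8*cos(3*x)/25 + C1*exp(x) + C2*x*exp(x)

Characteristic equation r² - 2r + 1 = 0 has discriminant (-2)² - 4·(1) = 0, so r = 1 is a repeated root.
Hence w_h = (C1 + C2*x)*exp(x).
Try w_p = A*cos(3*x) + B*sin(3*x). Substituting and equating the coefficients of cos(3x) and sin(3x) gives A = 8/25, B = 6/25, so w_p = 6*sin(3*x)/25 + 8*cos(3*x)/25.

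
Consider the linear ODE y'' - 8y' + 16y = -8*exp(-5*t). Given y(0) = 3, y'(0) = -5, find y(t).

y = -8*exp(-5*t)/81 + 251*exp(4*t)/81 - 161*t*exp(4*t)/9

Characteristic equation r² - 8r + 16 = 0 has discriminant (-8)² - 4·(16) = 0, so r = 4 is a repeated root.
Hence y_h = (C1 + C2*t)*exp(4*t).
Try y_p = A*exp(-5*t). Substituting into the equation and dividing by exp(-5*t) gives A = -8/81, so y_p = -8*exp(-5*t)/81.
General solution: y = -8*exp(-5*t)/81 + C1*exp(4*t) + C2*t*exp(4*t).
Apply the initial conditions: y(0) = -8/81 + C1 = 3 and y'(0) = 40/81 + C2 + 4*C1 = -5. Solving gives C1 = 251/81, C2 = -161/9.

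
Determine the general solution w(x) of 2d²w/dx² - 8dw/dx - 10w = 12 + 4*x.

Divide through by 2: w'' - 4w' - 5w = 6 + 2*x.
Characteristic equation r² - 4r - 5 = 0 factors as (r - 5)(r + 1) = 0, so r = 5, -1.
Hence w_h = C1*exp(5*x) + C2*exp(-x).
For the particular solution try w_p = A0 + A1*x. Substituting and matching coefficients of each power of x gives A0 = -22/25, A1 = -2/5, so w_p = -22/25 - 2*x/5.

w = -22/25 - 2*x/5 + C1*exp(5*x) + C2*exp(-x)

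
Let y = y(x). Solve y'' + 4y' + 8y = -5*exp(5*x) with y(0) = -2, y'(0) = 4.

Characteristic equation r² + 4r + 8 = 0 has discriminant (4)² - 4·(8) = -16 < 0, so r = -2 ± 2i.
Hence y_h = C1*cos(2*x)*exp(-2*x) + C2*exp(-2*x)*sin(2*x).
Try y_p = A*exp(5*x). Substituting into the equation and dividing by exp(5*x) gives A = -5/53, so y_p = -5*exp(5*x)/53.
General solution: y = -5*exp(5*x)/53 + C1*cos(2*x)*exp(-2*x) + C2*exp(-2*x)*sin(2*x).
Apply the initial conditions: y(0) = -5/53 + C1 = -2 and y'(0) = -25/53 - 2*C1 + 2*C2 = 4. Solving gives C1 = -101/53, C2 = 35/106.

y = -5*exp(5*x)/53 - 101*cos(2*x)*exp(-2*x)/53 + 35*exp(-2*x)*sin(2*x)/106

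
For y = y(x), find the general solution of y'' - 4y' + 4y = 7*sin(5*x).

y = -147*sin(5*x)/841 + 140*cos(5*x)/841 + C1*exp(2*x) + C2*x*exp(2*x)

Characteristic equation r² - 4r + 4 = 0 has discriminant (-4)² - 4·(4) = 0, so r = 2 is a repeated root.
Hence y_h = (C1 + C2*x)*exp(2*x).
Try y_p = A*cos(5*x) + B*sin(5*x). Substituting and equating the coefficients of cos(5x) and sin(5x) gives A = 140/841, B = -147/841, so y_p = -147*sin(5*x)/841 + 140*cos(5*x)/841.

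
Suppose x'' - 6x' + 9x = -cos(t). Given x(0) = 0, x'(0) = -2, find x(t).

Characteristic equation r² - 6r + 9 = 0 has discriminant (-6)² - 4·(9) = 0, so r = 3 is a repeated root.
Hence x_h = (C1 + C2*t)*exp(3*t).
Try x_p = A*cos(t) + B*sin(t). Substituting and equating the coefficients of cos(t) and sin(t) gives A = -2/25, B = 3/50, so x_p = -2*cos(t)/25 + 3*sin(t)/50.
General solution: x = -2*cos(t)/25 + 3*sin(t)/50 + C1*exp(3*t) + C2*t*exp(3*t).
Apply the initial conditions: x(0) = -2/25 + C1 = 0 and x'(0) = 3/50 + C2 + 3*C1 = -2. Solving gives C1 = 2/25, C2 = -23/10.

x = -2*cos(t)/25 + 2*exp(3*t)/25 + 3*sin(t)/50 - 23*t*exp(3*t)/10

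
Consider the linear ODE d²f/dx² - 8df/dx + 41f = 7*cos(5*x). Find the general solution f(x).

f = -35*sin(5*x)/232 + 7*cos(5*x)/116 + C1*cos(5*x)*exp(4*x) + C2*exp(4*x)*sin(5*x)

Characteristic equation r² - 8r + 41 = 0 has discriminant (-8)² - 4·(41) = -100 < 0, so r = 4 ± 5i.
Hence f_h = C1*cos(5*x)*exp(4*x) + C2*exp(4*x)*sin(5*x).
Try f_p = A*cos(5*x) + B*sin(5*x). Substituting and equating the coefficients of cos(5x) and sin(5x) gives A = 7/116, B = -35/232, so f_p = -35*sin(5*x)/232 + 7*cos(5*x)/116.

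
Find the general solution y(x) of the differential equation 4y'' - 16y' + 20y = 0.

Divide through by 4: y'' - 4y' + 5y = 0.
Characteristic equation r² - 4r + 5 = 0 has discriminant (-4)² - 4·(5) = -4 < 0, so r = 2 ± i.
Hence y_h = C1*cos(x)*exp(2*x) + C2*exp(2*x)*sin(x).

y = C1*cos(x)*exp(2*x) + C2*exp(2*x)*sin(x)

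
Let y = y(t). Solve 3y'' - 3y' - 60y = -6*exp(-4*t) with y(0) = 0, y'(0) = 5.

y = -43*exp(-4*t)/81 + 43*exp(5*t)/81 + 2*t*exp(-4*t)/9

Divide through by 3: y'' - y' - 20y = -2*exp(-4*t).
Characteristic equation r² - r - 20 = 0 factors as (r + 4)(r - 5) = 0, so r = -4, 5.
Hence y_h = C1*exp(-4*t) + C2*exp(5*t).
Since exp(-4*t) solves the homogeneous equation (r = -4 is a root of multiplicity 1), multiply the trial by t. Try y_p = A*t*exp(-4*t). Substituting into the equation and dividing by exp(-4*t) gives A = 2/9, so y_p = 2*t*exp(-4*t)/9.
General solution: y = C1*exp(-4*t) + C2*exp(5*t) + 2*t*exp(-4*t)/9.
Apply the initial conditions: y(0) = C1 + C2 = 0 and y'(0) = 2/9 - 4*C1 + 5*C2 = 5. Solving gives C1 = -43/81, C2 = 43/81.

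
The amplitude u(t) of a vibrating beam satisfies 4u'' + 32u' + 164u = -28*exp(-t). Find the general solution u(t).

Divide through by 4: u'' + 8u' + 41u = -7*exp(-t).
Characteristic equation r² + 8r + 41 = 0 has discriminant (8)² - 4·(41) = -100 < 0, so r = -4 ± 5i.
Hence u_h = C1*cos(5*t)*exp(-4*t) + C2*exp(-4*t)*sin(5*t).
Try u_p = A*exp(-t). Substituting into the equation and dividing by exp(-t) gives A = -7/34, so u_p = -7*exp(-t)/34.

u = -7*exp(-t)/34 + C1*cos(5*t)*exp(-4*t) + C2*exp(-4*t)*sin(5*t)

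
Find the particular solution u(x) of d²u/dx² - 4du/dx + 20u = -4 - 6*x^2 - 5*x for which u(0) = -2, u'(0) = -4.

u = -61/250 - 37*x/100 - 3*x**2/10 - 439*cos(4*x)*exp(2*x)/250 - 59*exp(2*x)*sin(4*x)/2000

Characteristic equation r² - 4r + 20 = 0 has discriminant (-4)² - 4·(20) = -64 < 0, so r = 2 ± 4i.
Hence u_h = C1*cos(4*x)*exp(2*x) + C2*exp(2*x)*sin(4*x).
For the particular solution try u_p = A0 + A1*x + A2*x^2. Substituting and matching coefficients of each power of x gives A0 = -61/250, A1 = -37/100, A2 = -3/10, so u_p = -61/250 - 37*x/100 - 3*x^2/10.
General solution: u = -61/250 - 37*x/100 - 3*x^2/10 + C1*cos(4*x)*exp(2*x) + C2*exp(2*x)*sin(4*x).
Apply the initial conditions: u(0) = -61/250 + C1 = -2 and u'(0) = -37/100 + 2*C1 + 4*C2 = -4. Solving gives C1 = -439/250, C2 = -59/2000.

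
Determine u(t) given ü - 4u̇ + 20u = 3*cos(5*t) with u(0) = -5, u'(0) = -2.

u = -12*sin(5*t)/85 - 3*cos(5*t)/85 - 422*cos(4*t)*exp(2*t)/85 + 367*exp(2*t)*sin(4*t)/170

Characteristic equation r² - 4r + 20 = 0 has discriminant (-4)² - 4·(20) = -64 < 0, so r = 2 ± 4i.
Hence u_h = C1*cos(4*t)*exp(2*t) + C2*exp(2*t)*sin(4*t).
Try u_p = A*cos(5*t) + B*sin(5*t). Substituting and equating the coefficients of cos(5t) and sin(5t) gives A = -3/85, B = -12/85, so u_p = -12*sin(5*t)/85 - 3*cos(5*t)/85.
General solution: u = -12*sin(5*t)/85 - 3*cos(5*t)/85 + C1*cos(4*t)*exp(2*t) + C2*exp(2*t)*sin(4*t).
Apply the initial conditions: u(0) = -3/85 + C1 = -5 and u'(0) = -12/17 + 2*C1 + 4*C2 = -2. Solving gives C1 = -422/85, C2 = 367/170.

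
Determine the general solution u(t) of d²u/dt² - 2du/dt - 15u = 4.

u = -4/15 + C1*exp(5*t) + C2*exp(-3*t)

Characteristic equation r² - 2r - 15 = 0 factors as (r - 5)(r + 3) = 0, so r = 5, -3.
Hence u_h = C1*exp(5*t) + C2*exp(-3*t).
For the particular solution try u_p = A0. Substituting and matching coefficients of each power of t gives A0 = -4/15, so u_p = -4/15.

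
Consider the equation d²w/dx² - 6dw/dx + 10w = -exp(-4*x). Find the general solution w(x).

w = -exp(-4*x)/50 + C1*cos(x)*exp(3*x) + C2*exp(3*x)*sin(x)

Characteristic equation r² - 6r + 10 = 0 has discriminant (-6)² - 4·(10) = -4 < 0, so r = 3 ± i.
Hence w_h = C1*cos(x)*exp(3*x) + C2*exp(3*x)*sin(x).
Try w_p = A*exp(-4*x). Substituting into the equation and dividing by exp(-4*x) gives A = -1/50, so w_p = -exp(-4*x)/50.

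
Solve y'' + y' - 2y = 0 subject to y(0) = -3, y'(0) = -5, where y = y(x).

Characteristic equation r² + r - 2 = 0 factors as (r - 1)(r + 2) = 0, so r = 1, -2.
Hence y_h = C1*exp(x) + C2*exp(-2*x).
Apply the initial conditions: y(0) = C1 + C2 = -3 and y'(0) = C1 - 2*C2 = -5. Solving gives C1 = -11/3, C2 = 2/3.

y = -11*exp(x)/3 + 2*exp(-2*x)/3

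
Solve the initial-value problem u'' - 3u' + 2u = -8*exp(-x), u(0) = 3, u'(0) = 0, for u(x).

u = 10*exp(x) - 17*exp(2*x)/3 - 4*exp(-x)/3

Characteristic equation r² - 3r + 2 = 0 factors as (r - 2)(r - 1) = 0, so r = 2, 1.
Hence u_h = C1*exp(2*x) + C2*exp(x).
Try u_p = A*exp(-x). Substituting into the equation and dividing by exp(-x) gives A = -4/3, so u_p = -4*exp(-x)/3.
General solution: u = -4*exp(-x)/3 + C1*exp(2*x) + C2*exp(x).
Apply the initial conditions: u(0) = -4/3 + C1 + C2 = 3 and u'(0) = 4/3 + C2 + 2*C1 = 0. Solving gives C1 = -17/3, C2 = 10.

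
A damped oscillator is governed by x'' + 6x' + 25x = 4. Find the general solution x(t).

Characteristic equation r² + 6r + 25 = 0 has discriminant (6)² - 4·(25) = -64 < 0, so r = -3 ± 4i.
Hence x_h = C1*cos(4*t)*exp(-3*t) + C2*exp(-3*t)*sin(4*t).
For the particular solution try x_p = A0. Substituting and matching coefficients of each power of t gives A0 = 4/25, so x_p = 4/25.

x = 4/25 + C1*cos(4*t)*exp(-3*t) + C2*exp(-3*t)*sin(4*t)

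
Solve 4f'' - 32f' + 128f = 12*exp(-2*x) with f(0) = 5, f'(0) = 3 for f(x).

f = 3*exp(-2*x)/52 - 433*exp(4*x)*sin(4*x)/104 + 257*cos(4*x)*exp(4*x)/52

Divide through by 4: f'' - 8f' + 32f = 3*exp(-2*x).
Characteristic equation r² - 8r + 32 = 0 has discriminant (-8)² - 4·(32) = -64 < 0, so r = 4 ± 4i.
Hence f_h = C1*cos(4*x)*exp(4*x) + C2*exp(4*x)*sin(4*x).
Try f_p = A*exp(-2*x). Substituting into the equation and dividing by exp(-2*x) gives A = 3/52, so f_p = 3*exp(-2*x)/52.
General solution: f = 3*exp(-2*x)/52 + C1*cos(4*x)*exp(4*x) + C2*exp(4*x)*sin(4*x).
Apply the initial conditions: f(0) = 3/52 + C1 = 5 and f'(0) = -3/26 + 4*C1 + 4*C2 = 3. Solving gives C1 = 257/52, C2 = -433/104.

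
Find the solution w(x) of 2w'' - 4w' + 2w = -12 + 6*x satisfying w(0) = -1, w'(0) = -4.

w = -exp(x) + 3*x - 6*x*exp(x)

Divide through by 2: w'' - 2w' + w = -6 + 3*x.
Characteristic equation r² - 2r + 1 = 0 has discriminant (-2)² - 4·(1) = 0, so r = 1 is a repeated root.
Hence w_h = (C1 + C2*x)*exp(x).
For the particular solution try w_p = A0 + A1*x. Substituting and matching coefficients of each power of x gives A0 = 0, A1 = 3, so w_p = 3*x.
General solution: w = 3*x + C1*exp(x) + C2*x*exp(x).
Apply the initial conditions: w(0) = C1 = -1 and w'(0) = 3 + C1 + C2 = -4. Solving gives C1 = -1, C2 = -6.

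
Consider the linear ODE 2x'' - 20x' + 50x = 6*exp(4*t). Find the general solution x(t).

x = 3*exp(4*t) + C1*exp(5*t) + C2*t*exp(5*t)

Divide through by 2: x'' - 10x' + 25x = 3*exp(4*t).
Characteristic equation r² - 10r + 25 = 0 has discriminant (-10)² - 4·(25) = 0, so r = 5 is a repeated root.
Hence x_h = (C1 + C2*t)*exp(5*t).
Try x_p = A*exp(4*t). Substituting into the equation and dividing by exp(4*t) gives A = 3, so x_p = 3*exp(4*t).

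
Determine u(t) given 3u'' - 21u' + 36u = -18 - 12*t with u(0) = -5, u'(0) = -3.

u = -25/36 - 131*exp(3*t)/9 - t/3 + 41*exp(4*t)/4

Divide through by 3: u'' - 7u' + 12u = -6 - 4*t.
Characteristic equation r² - 7r + 12 = 0 factors as (r - 4)(r - 3) = 0, so r = 4, 3.
Hence u_h = C1*exp(4*t) + C2*exp(3*t).
For the particular solution try u_p = A0 + A1*t. Substituting and matching coefficients of each power of t gives A0 = -25/36, A1 = -1/3, so u_p = -25/36 - t/3.
General solution: u = -25/36 - t/3 + C1*exp(4*t) + C2*exp(3*t).
Apply the initial conditions: u(0) = -25/36 + C1 + C2 = -5 and u'(0) = -1/3 + 3*C2 + 4*C1 = -3. Solving gives C1 = 41/4, C2 = -131/9.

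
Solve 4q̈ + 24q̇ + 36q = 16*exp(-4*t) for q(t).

Divide through by 4: q'' + 6q' + 9q = 4*exp(-4*t).
Characteristic equation r² + 6r + 9 = 0 has discriminant (6)² - 4·(9) = 0, so r = -3 is a repeated root.
Hence q_h = (C1 + C2*t)*exp(-3*t).
Try q_p = A*exp(-4*t). Substituting into the equation and dividing by exp(-4*t) gives A = 4, so q_p = 4*exp(-4*t).

q = 4*exp(-4*t) + C1*exp(-3*t) + C2*t*exp(-3*t)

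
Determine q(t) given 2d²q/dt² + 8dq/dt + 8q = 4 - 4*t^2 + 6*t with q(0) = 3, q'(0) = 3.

q = -1 + 4*exp(-2*t) - t**2/2 + 7*t/4 + 37*t*exp(-2*t)/4

Divide through by 2: q'' + 4q' + 4q = 2 - 2*t^2 + 3*t.
Characteristic equation r² + 4r + 4 = 0 has discriminant (4)² - 4·(4) = 0, so r = -2 is a repeated root.
Hence q_h = (C1 + C2*t)*exp(-2*t).
For the particular solution try q_p = A0 + A1*t + A2*t^2. Substituting and matching coefficients of each power of t gives A0 = -1, A1 = 7/4, A2 = -1/2, so q_p = -1 - t^2/2 + 7*t/4.
General solution: q = -1 - t^2/2 + 7*t/4 + C1*exp(-2*t) + C2*t*exp(-2*t).
Apply the initial conditions: q(0) = -1 + C1 = 3 and q'(0) = 7/4 + C2 - 2*C1 = 3. Solving gives C1 = 4, C2 = 37/4.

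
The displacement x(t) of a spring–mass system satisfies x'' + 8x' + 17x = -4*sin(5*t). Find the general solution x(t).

Characteristic equation r² + 8r + 17 = 0 has discriminant (8)² - 4·(17) = -4 < 0, so r = -4 ± i.
Hence x_h = C1*cos(t)*exp(-4*t) + C2*exp(-4*t)*sin(t).
Try x_p = A*cos(5*t) + B*sin(5*t). Substituting and equating the coefficients of cos(5t) and sin(5t) gives A = 5/52, B = 1/52, so x_p = sin(5*t)/52 + 5*cos(5*t)/52.

x = sin(5*t)/52 + 5*cos(5*t)/52 + C1*cos(t)*exp(-4*t) + C2*exp(-4*t)*sin(t)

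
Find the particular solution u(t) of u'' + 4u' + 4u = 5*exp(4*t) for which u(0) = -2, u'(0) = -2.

Characteristic equation r² + 4r + 4 = 0 has discriminant (4)² - 4·(4) = 0, so r = -2 is a repeated root.
Hence u_h = (C1 + C2*t)*exp(-2*t).
Try u_p = A*exp(4*t). Substituting into the equation and dividing by exp(4*t) gives A = 5/36, so u_p = 5*exp(4*t)/36.
General solution: u = 5*exp(4*t)/36 + C1*exp(-2*t) + C2*t*exp(-2*t).
Apply the initial conditions: u(0) = 5/36 + C1 = -2 and u'(0) = 5/9 + C2 - 2*C1 = -2. Solving gives C1 = -77/36, C2 = -41/6.

u = -77*exp(-2*t)/36 + 5*exp(4*t)/36 - 41*t*exp(-2*t)/6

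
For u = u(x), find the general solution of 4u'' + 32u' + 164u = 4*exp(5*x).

u = exp(5*x)/106 + C1*cos(5*x)*exp(-4*x) + C2*exp(-4*x)*sin(5*x)

Divide through by 4: u'' + 8u' + 41u = exp(5*x).
Characteristic equation r² + 8r + 41 = 0 has discriminant (8)² - 4·(41) = -100 < 0, so r = -4 ± 5i.
Hence u_h = C1*cos(5*x)*exp(-4*x) + C2*exp(-4*x)*sin(5*x).
Try u_p = A*exp(5*x). Substituting into the equation and dividing by exp(5*x) gives A = 1/106, so u_p = exp(5*x)/106.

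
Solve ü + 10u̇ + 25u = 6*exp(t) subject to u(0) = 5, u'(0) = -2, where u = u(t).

u = exp(t)/6 + 29*exp(-5*t)/6 + 22*t*exp(-5*t)

Characteristic equation r² + 10r + 25 = 0 has discriminant (10)² - 4·(25) = 0, so r = -5 is a repeated root.
Hence u_h = (C1 + C2*t)*exp(-5*t).
Try u_p = A*exp(t). Substituting into the equation and dividing by exp(t) gives A = 1/6, so u_p = exp(t)/6.
General solution: u = exp(t)/6 + C1*exp(-5*t) + C2*t*exp(-5*t).
Apply the initial conditions: u(0) = 1/6 + C1 = 5 and u'(0) = 1/6 + C2 - 5*C1 = -2. Solving gives C1 = 29/6, C2 = 22.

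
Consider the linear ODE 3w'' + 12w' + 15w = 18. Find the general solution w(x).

Divide through by 3: w'' + 4w' + 5w = 6.
Characteristic equation r² + 4r + 5 = 0 has discriminant (4)² - 4·(5) = -4 < 0, so r = -2 ± i.
Hence w_h = C1*cos(x)*exp(-2*x) + C2*exp(-2*x)*sin(x).
For the particular solution try w_p = A0. Substituting and matching coefficients of each power of x gives A0 = 6/5, so w_p = 6/5.

w = 6/5 + C1*cos(x)*exp(-2*x) + C2*exp(-2*x)*sin(x)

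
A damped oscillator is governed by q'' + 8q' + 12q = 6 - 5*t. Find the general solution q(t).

q = 7/9 - 5*t/12 + C1*exp(-6*t) + C2*exp(-2*t)

Characteristic equation r² + 8r + 12 = 0 factors as (r + 6)(r + 2) = 0, so r = -6, -2.
Hence q_h = C1*exp(-6*t) + C2*exp(-2*t).
For the particular solution try q_p = A0 + A1*t. Substituting and matching coefficients of each power of t gives A0 = 7/9, A1 = -5/12, so q_p = 7/9 - 5*t/12.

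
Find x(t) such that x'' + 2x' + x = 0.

Characteristic equation r² + 2r + 1 = 0 has discriminant (2)² - 4·(1) = 0, so r = -1 is a repeated root.
Hence x_h = (C1 + C2*t)*exp(-t).

x = C1*exp(-t) + C2*t*exp(-t)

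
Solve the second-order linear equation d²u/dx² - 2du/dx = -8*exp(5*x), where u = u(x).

Characteristic equation r² - 2r = 0 factors as (r - 2)r = 0, so r = 2, 0.
Hence u_h = C1*exp(2*x) + C2.
Try u_p = A*exp(5*x). Substituting into the equation and dividing by exp(5*x) gives A = -8/15, so u_p = -8*exp(5*x)/15.

u = C2 - 8*exp(5*x)/15 + C1*exp(2*x)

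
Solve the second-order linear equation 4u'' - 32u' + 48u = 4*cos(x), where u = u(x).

Divide through by 4: u'' - 8u' + 12u = cos(x).
Characteristic equation r² - 8r + 12 = 0 factors as (r - 2)(r - 6) = 0, so r = 2, 6.
Hence u_h = C1*exp(2*x) + C2*exp(6*x).
Try u_p = A*cos(x) + B*sin(x). Substituting and equating the coefficients of cos(x) and sin(x) gives A = 11/185, B = -8/185, so u_p = -8*sin(x)/185 + 11*cos(x)/185.

u = -8*sin(x)/185 + 11*cos(x)/185 + C1*exp(2*x) + C2*exp(6*x)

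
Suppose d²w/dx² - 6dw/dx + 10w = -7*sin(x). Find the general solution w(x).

Characteristic equation r² - 6r + 10 = 0 has discriminant (-6)² - 4·(10) = -4 < 0, so r = 3 ± i.
Hence w_h = C1*cos(x)*exp(3*x) + C2*exp(3*x)*sin(x).
Try w_p = A*cos(x) + B*sin(x). Substituting and equating the coefficients of cos(x) and sin(x) gives A = -14/39, B = -7/13, so w_p = -14*cos(x)/39 - 7*sin(x)/13.

w = -14*cos(x)/39 - 7*sin(x)/13 + C1*cos(x)*exp(3*x) + C2*exp(3*x)*sin(x)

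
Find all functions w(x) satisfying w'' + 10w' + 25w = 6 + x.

w = 28/125 + x/25 + C1*exp(-5*x) + C2*x*exp(-5*x)

Characteristic equation r² + 10r + 25 = 0 has discriminant (10)² - 4·(25) = 0, so r = -5 is a repeated root.
Hence w_h = (C1 + C2*x)*exp(-5*x).
For the particular solution try w_p = A0 + A1*x. Substituting and matching coefficients of each power of x gives A0 = 28/125, A1 = 1/25, so w_p = 28/125 + x/25.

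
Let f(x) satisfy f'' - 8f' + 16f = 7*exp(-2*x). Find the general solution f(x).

f = 7*exp(-2*x)/36 + C1*exp(4*x) + C2*x*exp(4*x)

Characteristic equation r² - 8r + 16 = 0 has discriminant (-8)² - 4·(16) = 0, so r = 4 is a repeated root.
Hence f_h = (C1 + C2*x)*exp(4*x).
Try f_p = A*exp(-2*x). Substituting into the equation and dividing by exp(-2*x) gives A = 7/36, so f_p = 7*exp(-2*x)/36.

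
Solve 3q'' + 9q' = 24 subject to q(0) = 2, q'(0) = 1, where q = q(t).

q = 13/9 + 5*exp(-3*t)/9 + 8*t/3

Divide through by 3: q'' + 3q' = 8.
Characteristic equation r² + 3r = 0 factors as (r + 3)r = 0, so r = -3, 0.
Hence q_h = C1*exp(-3*t) + C2.
Since 1 solves the homogeneous equation (r = 0 is a root of multiplicity 1), multiply the trial by t. Try q_p = A*t. Substituting into the equation and dividing by 1 gives A = 8/3, so q_p = 8*t/3.
General solution: q = C2 + 8*t/3 + C1*exp(-3*t).
Apply the initial conditions: q(0) = C1 + C2 = 2 and q'(0) = 8/3 - 3*C1 = 1. Solving gives C1 = 5/9, C2 = 13/9.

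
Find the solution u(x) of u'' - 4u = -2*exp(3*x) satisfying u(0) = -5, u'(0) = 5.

Characteristic equation r² - 4 = 0 factors as (r - 2)(r + 2) = 0, so r = 2, -2.
Hence u_h = C1*exp(2*x) + C2*exp(-2*x).
Try u_p = A*exp(3*x). Substituting into the equation and dividing by exp(3*x) gives A = -2/5, so u_p = -2*exp(3*x)/5.
General solution: u = -2*exp(3*x)/5 + C1*exp(2*x) + C2*exp(-2*x).
Apply the initial conditions: u(0) = -2/5 + C1 + C2 = -5 and u'(0) = -6/5 - 2*C2 + 2*C1 = 5. Solving gives C1 = -3/4, C2 = -77/20.

u = -77*exp(-2*x)/20 - 3*exp(2*x)/4 - 2*exp(3*x)/5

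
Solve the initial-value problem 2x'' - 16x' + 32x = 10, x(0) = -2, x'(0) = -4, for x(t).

Divide through by 2: x'' - 8x' + 16x = 5.
Characteristic equation r² - 8r + 16 = 0 has discriminant (-8)² - 4·(16) = 0, so r = 4 is a repeated root.
Hence x_h = (C1 + C2*t)*exp(4*t).
For the particular solution try x_p = A0. Substituting and matching coefficients of each power of t gives A0 = 5/16, so x_p = 5/16.
General solution: x = 5/16 + C1*exp(4*t) + C2*t*exp(4*t).
Apply the initial conditions: x(0) = 5/16 + C1 = -2 and x'(0) = C2 + 4*C1 = -4. Solving gives C1 = -37/16, C2 = 21/4.

x = 5/16 - 37*exp(4*t)/16 + 21*t*exp(4*t)/4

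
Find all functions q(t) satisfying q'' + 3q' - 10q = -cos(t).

q = -3*sin(t)/130 + 11*cos(t)/130 + C1*exp(2*t) + C2*exp(-5*t)

Characteristic equation r² + 3r - 10 = 0 factors as (r - 2)(r + 5) = 0, so r = 2, -5.
Hence q_h = C1*exp(2*t) + C2*exp(-5*t).
Try q_p = A*cos(t) + B*sin(t). Substituting and equating the coefficients of cos(t) and sin(t) gives A = 11/130, B = -3/130, so q_p = -3*sin(t)/130 + 11*cos(t)/130.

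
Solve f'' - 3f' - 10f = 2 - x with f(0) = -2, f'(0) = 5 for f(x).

Characteristic equation r² - 3r - 10 = 0 factors as (r + 2)(r - 5) = 0, so r = -2, 5.
Hence f_h = C1*exp(-2*x) + C2*exp(5*x).
For the particular solution try f_p = A0 + A1*x. Substituting and matching coefficients of each power of x gives A0 = -23/100, A1 = 1/10, so f_p = -23/100 + x/10.
General solution: f = -23/100 + x/10 + C1*exp(-2*x) + C2*exp(5*x).
Apply the initial conditions: f(0) = -23/100 + C1 + C2 = -2 and f'(0) = 1/10 - 2*C1 + 5*C2 = 5. Solving gives C1 = -55/28, C2 = 34/175.

f = -23/100 - 55*exp(-2*x)/28 + x/10 + 34*exp(5*x)/175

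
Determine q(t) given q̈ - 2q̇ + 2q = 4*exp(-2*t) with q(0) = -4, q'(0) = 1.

q = 2*exp(-2*t)/5 - 22*cos(t)*exp(t)/5 + 31*exp(t)*sin(t)/5

Characteristic equation r² - 2r + 2 = 0 has discriminant (-2)² - 4·(2) = -4 < 0, so r = 1 ± i.
Hence q_h = C1*cos(t)*exp(t) + C2*exp(t)*sin(t).
Try q_p = A*exp(-2*t). Substituting into the equation and dividing by exp(-2*t) gives A = 2/5, so q_p = 2*exp(-2*t)/5.
General solution: q = 2*exp(-2*t)/5 + C1*cos(t)*exp(t) + C2*exp(t)*sin(t).
Apply the initial conditions: q(0) = 2/5 + C1 = -4 and q'(0) = -4/5 + C1 + C2 = 1. Solving gives C1 = -22/5, C2 = 31/5.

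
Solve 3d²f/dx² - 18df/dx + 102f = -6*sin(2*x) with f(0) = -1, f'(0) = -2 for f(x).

Divide through by 3: f'' - 6f' + 34f = -2*sin(2*x).
Characteristic equation r² - 6r + 34 = 0 has discriminant (-6)² - 4·(34) = -100 < 0, so r = 3 ± 5i.
Hence f_h = C1*cos(5*x)*exp(3*x) + C2*exp(3*x)*sin(5*x).
Try f_p = A*cos(2*x) + B*sin(2*x). Substituting and equating the coefficients of cos(2x) and sin(2x) gives A = -2/87, B = -5/87, so f_p = -5*sin(2*x)/87 - 2*cos(2*x)/87.
General solution: f = -5*sin(2*x)/87 - 2*cos(2*x)/87 + C1*cos(5*x)*exp(3*x) + C2*exp(3*x)*sin(5*x).
Apply the initial conditions: f(0) = -2/87 + C1 = -1 and f'(0) = -10/87 + 3*C1 + 5*C2 = -2. Solving gives C1 = -85/87, C2 = 91/435.

f = -5*sin(2*x)/87 - 2*cos(2*x)/87 - 85*cos(5*x)*exp(3*x)/87 + 91*exp(3*x)*sin(5*x)/435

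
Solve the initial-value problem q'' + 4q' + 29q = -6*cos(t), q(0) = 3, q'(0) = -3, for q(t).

q = -21*cos(t)/100 - 3*sin(t)/100 + 69*exp(-2*t)*sin(5*t)/100 + 321*cos(5*t)*exp(-2*t)/100

Characteristic equation r² + 4r + 29 = 0 has discriminant (4)² - 4·(29) = -100 < 0, so r = -2 ± 5i.
Hence q_h = C1*cos(5*t)*exp(-2*t) + C2*exp(-2*t)*sin(5*t).
Try q_p = A*cos(t) + B*sin(t). Substituting and equating the coefficients of cos(t) and sin(t) gives A = -21/100, B = -3/100, so q_p = -21*cos(t)/100 - 3*sin(t)/100.
General solution: q = -21*cos(t)/100 - 3*sin(t)/100 + C1*cos(5*t)*exp(-2*t) + C2*exp(-2*t)*sin(5*t).
Apply the initial conditions: q(0) = -21/100 + C1 = 3 and q'(0) = -3/100 - 2*C1 + 5*C2 = -3. Solving gives C1 = 321/100, C2 = 69/100.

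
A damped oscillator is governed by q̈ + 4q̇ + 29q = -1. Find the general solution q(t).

q = -1/29 + C1*cos(5*t)*exp(-2*t) + C2*exp(-2*t)*sin(5*t)

Characteristic equation r² + 4r + 29 = 0 has discriminant (4)² - 4·(29) = -100 < 0, so r = -2 ± 5i.
Hence q_h = C1*cos(5*t)*exp(-2*t) + C2*exp(-2*t)*sin(5*t).
For the particular solution try q_p = A0. Substituting and matching coefficients of each power of t gives A0 = -1/29, so q_p = -1/29.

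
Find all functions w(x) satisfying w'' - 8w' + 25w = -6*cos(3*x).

w = -3*cos(3*x)/26 + 9*sin(3*x)/52 + C1*cos(3*x)*exp(4*x) + C2*exp(4*x)*sin(3*x)

Characteristic equation r² - 8r + 25 = 0 has discriminant (-8)² - 4·(25) = -36 < 0, so r = 4 ± 3i.
Hence w_h = C1*cos(3*x)*exp(4*x) + C2*exp(4*x)*sin(3*x).
Try w_p = A*cos(3*x) + B*sin(3*x). Substituting and equating the coefficients of cos(3x) and sin(3x) gives A = -3/26, B = 9/52, so w_p = -3*cos(3*x)/26 + 9*sin(3*x)/52.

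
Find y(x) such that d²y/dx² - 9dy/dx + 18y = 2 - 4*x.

y = -2*x/9 + C1*exp(6*x) + C2*exp(3*x)

Characteristic equation r² - 9r + 18 = 0 factors as (r - 6)(r - 3) = 0, so r = 6, 3.
Hence y_h = C1*exp(6*x) + C2*exp(3*x).
For the particular solution try y_p = A0 + A1*x. Substituting and matching coefficients of each power of x gives A0 = 0, A1 = -2/9, so y_p = -2*x/9.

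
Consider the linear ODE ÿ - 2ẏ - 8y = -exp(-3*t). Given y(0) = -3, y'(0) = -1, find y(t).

Characteristic equation r² - 2r - 8 = 0 factors as (r - 4)(r + 2) = 0, so r = 4, -2.
Hence y_h = C1*exp(4*t) + C2*exp(-2*t).
Try y_p = A*exp(-3*t). Substituting into the equation and dividing by exp(-3*t) gives A = -1/7, so y_p = -exp(-3*t)/7.
General solution: y = -exp(-3*t)/7 + C1*exp(4*t) + C2*exp(-2*t).
Apply the initial conditions: y(0) = -1/7 + C1 + C2 = -3 and y'(0) = 3/7 - 2*C2 + 4*C1 = -1. Solving gives C1 = -25/21, C2 = -5/3.

y = -25*exp(4*t)/21 - 5*exp(-2*t)/3 - exp(-3*t)/7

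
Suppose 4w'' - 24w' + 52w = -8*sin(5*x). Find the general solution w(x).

Divide through by 4: w'' - 6w' + 13w = -2*sin(5*x).
Characteristic equation r² - 6r + 13 = 0 has discriminant (-6)² - 4·(13) = -16 < 0, so r = 3 ± 2i.
Hence w_h = C1*cos(2*x)*exp(3*x) + C2*exp(3*x)*sin(2*x).
Try w_p = A*cos(5*x) + B*sin(5*x). Substituting and equating the coefficients of cos(5x) and sin(5x) gives A = -5/87, B = 2/87, so w_p = -5*cos(5*x)/87 + 2*sin(5*x)/87.

w = -5*cos(5*x)/87 + 2*sin(5*x)/87 + C1*cos(2*x)*exp(3*x) + C2*exp(3*x)*sin(2*x)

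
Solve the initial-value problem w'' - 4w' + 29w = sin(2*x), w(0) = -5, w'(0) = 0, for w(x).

Characteristic equation r² - 4r + 29 = 0 has discriminant (-4)² - 4·(29) = -100 < 0, so r = 2 ± 5i.
Hence w_h = C1*cos(5*x)*exp(2*x) + C2*exp(2*x)*sin(5*x).
Try w_p = A*cos(2*x) + B*sin(2*x). Substituting and equating the coefficients of cos(2x) and sin(2x) gives A = 8/689, B = 25/689, so w_p = 8*cos(2*x)/689 + 25*sin(2*x)/689.
General solution: w = 8*cos(2*x)/689 + 25*sin(2*x)/689 + C1*cos(5*x)*exp(2*x) + C2*exp(2*x)*sin(5*x).
Apply the initial conditions: w(0) = 8/689 + C1 = -5 and w'(0) = 50/689 + 2*C1 + 5*C2 = 0. Solving gives C1 = -3453/689, C2 = 6856/3445.

w = 8*cos(2*x)/689 + 25*sin(2*x)/689 - 3453*cos(5*x)*exp(2*x)/689 + 6856*exp(2*x)*sin(5*x)/3445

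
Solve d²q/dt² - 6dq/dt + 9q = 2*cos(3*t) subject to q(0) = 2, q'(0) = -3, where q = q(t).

Characteristic equation r² - 6r + 9 = 0 has discriminant (-6)² - 4·(9) = 0, so r = 3 is a repeated root.
Hence q_h = (C1 + C2*t)*exp(3*t).
Try q_p = A*cos(3*t) + B*sin(3*t). Substituting and equating the coefficients of cos(3t) and sin(3t) gives A = 0, B = -1/9, so q_p = -sin(3*t)/9.
General solution: q = -sin(3*t)/9 + C1*exp(3*t) + C2*t*exp(3*t).
Apply the initial conditions: q(0) = C1 = 2 and q'(0) = -1/3 + C2 + 3*C1 = -3. Solving gives C1 = 2, C2 = -26/3.

q = 2*exp(3*t) - sin(3*t)/9 - 26*t*exp(3*t)/3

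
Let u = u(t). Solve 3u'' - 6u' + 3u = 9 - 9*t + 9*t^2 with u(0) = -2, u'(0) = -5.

Divide through by 3: u'' - 2u' + u = 3 - 3*t + 3*t^2.
Characteristic equation r² - 2r + 1 = 0 has discriminant (-2)² - 4·(1) = 0, so r = 1 is a repeated root.
Hence u_h = (C1 + C2*t)*exp(t).
For the particular solution try u_p = A0 + A1*t + A2*t^2. Substituting and matching coefficients of each power of t gives A0 = 15, A1 = 9, A2 = 3, so u_p = 15 + 3*t^2 + 9*t.
General solution: u = 15 + 3*t^2 + 9*t + C1*exp(t) + C2*t*exp(t).
Apply the initial conditions: u(0) = 15 + C1 = -2 and u'(0) = 9 + C1 + C2 = -5. Solving gives C1 = -17, C2 = 3.

u = 15 - 17*exp(t) + 3*t**2 + 9*t + 3*t*exp(t)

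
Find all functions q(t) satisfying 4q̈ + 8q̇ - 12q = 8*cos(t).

Divide through by 4: q'' + 2q' - 3q = 2*cos(t).
Characteristic equation r² + 2r - 3 = 0 factors as (r + 3)(r - 1) = 0, so r = -3, 1.
Hence q_h = C1*exp(-3*t) + C2*exp(t).
Try q_p = A*cos(t) + B*sin(t). Substituting and equating the coefficients of cos(t) and sin(t) gives A = -2/5, B = 1/5, so q_p = -2*cos(t)/5 + sin(t)/5.

q = -2*cos(t)/5 + sin(t)/5 + C1*exp(-3*t) + C2*exp(t)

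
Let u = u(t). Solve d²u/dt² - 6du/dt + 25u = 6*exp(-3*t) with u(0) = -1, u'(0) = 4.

u = 3*exp(-3*t)/26 - 29*cos(4*t)*exp(3*t)/26 + 25*exp(3*t)*sin(4*t)/13

Characteristic equation r² - 6r + 25 = 0 has discriminant (-6)² - 4·(25) = -64 < 0, so r = 3 ± 4i.
Hence u_h = C1*cos(4*t)*exp(3*t) + C2*exp(3*t)*sin(4*t).
Try u_p = A*exp(-3*t). Substituting into the equation and dividing by exp(-3*t) gives A = 3/26, so u_p = 3*exp(-3*t)/26.
General solution: u = 3*exp(-3*t)/26 + C1*cos(4*t)*exp(3*t) + C2*exp(3*t)*sin(4*t).
Apply the initial conditions: u(0) = 3/26 + C1 = -1 and u'(0) = -9/26 + 3*C1 + 4*C2 = 4. Solving gives C1 = -29/26, C2 = 25/13.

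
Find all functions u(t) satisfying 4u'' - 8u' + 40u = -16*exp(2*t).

u = -2*exp(2*t)/5 + C1*cos(3*t)*exp(t) + C2*exp(t)*sin(3*t)

Divide through by 4: u'' - 2u' + 10u = -4*exp(2*t).
Characteristic equation r² - 2r + 10 = 0 has discriminant (-2)² - 4·(10) = -36 < 0, so r = 1 ± 3i.
Hence u_h = C1*cos(3*t)*exp(t) + C2*exp(t)*sin(3*t).
Try u_p = A*exp(2*t). Substituting into the equation and dividing by exp(2*t) gives A = -2/5, so u_p = -2*exp(2*t)/5.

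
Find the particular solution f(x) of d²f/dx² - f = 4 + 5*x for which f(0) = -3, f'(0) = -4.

f = -4 - 5*x + exp(x)

Characteristic equation r² - 1 = 0 factors as (r - 1)(r + 1) = 0, so r = 1, -1.
Hence f_h = C1*exp(x) + C2*exp(-x).
For the particular solution try f_p = A0 + A1*x. Substituting and matching coefficients of each power of x gives A0 = -4, A1 = -5, so f_p = -4 - 5*x.
General solution: f = -4 - 5*x + C1*exp(x) + C2*exp(-x).
Apply the initial conditions: f(0) = -4 + C1 + C2 = -3 and f'(0) = -5 + C1 - C2 = -4. Solving gives C1 = 1, C2 = 0.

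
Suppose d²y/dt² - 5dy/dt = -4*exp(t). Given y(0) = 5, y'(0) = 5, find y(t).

Characteristic equation r² - 5r = 0 factors as (r - 5)r = 0, so r = 5, 0.
Hence y_h = C1*exp(5*t) + C2.
Try y_p = A*exp(t). Substituting into the equation and dividing by exp(t) gives A = 1, so y_p = exp(t).
General solution: y = C2 + C1*exp(5*t) + exp(t).
Apply the initial conditions: y(0) = 1 + C1 + C2 = 5 and y'(0) = 1 + 5*C1 = 5. Solving gives C1 = 4/5, C2 = 16/5.

y = 16/5 + 4*exp(5*t)/5 + exp(t)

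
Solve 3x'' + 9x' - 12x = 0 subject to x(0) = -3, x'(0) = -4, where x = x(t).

x = -16*exp(t)/5 + exp(-4*t)/5

Divide through by 3: x'' + 3x' - 4x = 0.
Characteristic equation r² + 3r - 4 = 0 factors as (r + 4)(r - 1) = 0, so r = -4, 1.
Hence x_h = C1*exp(-4*t) + C2*exp(t).
Apply the initial conditions: x(0) = C1 + C2 = -3 and x'(0) = C2 - 4*C1 = -4. Solving gives C1 = 1/5, C2 = -16/5.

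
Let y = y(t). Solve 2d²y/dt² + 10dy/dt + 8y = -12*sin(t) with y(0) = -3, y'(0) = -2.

Divide through by 2: y'' + 5y' + 4y = -6*sin(t).
Characteristic equation r² + 5r + 4 = 0 factors as (r + 1)(r + 4) = 0, so r = -1, -4.
Hence y_h = C1*exp(-t) + C2*exp(-4*t).
Try y_p = A*cos(t) + B*sin(t). Substituting and equating the coefficients of cos(t) and sin(t) gives A = 15/17, B = -9/17, so y_p = -9*sin(t)/17 + 15*cos(t)/17.
General solution: y = -9*sin(t)/17 + 15*cos(t)/17 + C1*exp(-t) + C2*exp(-4*t).
Apply the initial conditions: y(0) = 15/17 + C1 + C2 = -3 and y'(0) = -9/17 - C1 - 4*C2 = -2. Solving gives C1 = -17/3, C2 = 91/51.

y = -17*exp(-t)/3 - 9*sin(t)/17 + 15*cos(t)/17 + 91*exp(-4*t)/51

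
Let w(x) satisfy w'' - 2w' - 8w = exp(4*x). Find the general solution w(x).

Characteristic equation r² - 2r - 8 = 0 factors as (r + 2)(r - 4) = 0, so r = -2, 4.
Hence w_h = C1*exp(-2*x) + C2*exp(4*x).
Since exp(4*x) solves the homogeneous equation (r = 4 is a root of multiplicity 1), multiply the trial by x. Try w_p = A*x*exp(4*x). Substituting into the equation and dividing by exp(4*x) gives A = 1/6, so w_p = x*exp(4*x)/6.

w = C1*exp(-2*x) + C2*exp(4*x) + x*exp(4*x)/6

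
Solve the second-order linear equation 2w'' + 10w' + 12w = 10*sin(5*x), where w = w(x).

w = -125*cos(5*x)/986 - 95*sin(5*x)/986 + C1*exp(-3*x) + C2*exp(-2*x)

Divide through by 2: w'' + 5w' + 6w = 5*sin(5*x).
Characteristic equation r² + 5r + 6 = 0 factors as (r + 3)(r + 2) = 0, so r = -3, -2.
Hence w_h = C1*exp(-3*x) + C2*exp(-2*x).
Try w_p = A*cos(5*x) + B*sin(5*x). Substituting and equating the coefficients of cos(5x) and sin(5x) gives A = -125/986, B = -95/986, so w_p = -125*cos(5*x)/986 - 95*sin(5*x)/986.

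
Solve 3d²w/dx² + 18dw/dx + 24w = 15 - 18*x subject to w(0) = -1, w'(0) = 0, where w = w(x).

Divide through by 3: w'' + 6w' + 8w = 5 - 6*x.
Characteristic equation r² + 6r + 8 = 0 factors as (r + 2)(r + 4) = 0, so r = -2, -4.
Hence w_h = C1*exp(-2*x) + C2*exp(-4*x).
For the particular solution try w_p = A0 + A1*x. Substituting and matching coefficients of each power of x gives A0 = 19/16, A1 = -3/4, so w_p = 19/16 - 3*x/4.
General solution: w = 19/16 - 3*x/4 + C1*exp(-2*x) + C2*exp(-4*x).
Apply the initial conditions: w(0) = 19/16 + C1 + C2 = -1 and w'(0) = -3/4 - 4*C2 - 2*C1 = 0. Solving gives C1 = -4, C2 = 29/16.

w = 19/16 - 4*exp(-2*x) - 3*x/4 + 29*exp(-4*x)/16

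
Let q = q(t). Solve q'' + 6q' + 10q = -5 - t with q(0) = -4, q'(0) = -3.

q = -11/25 - t/10 - 679*exp(-3*t)*sin(t)/50 - 89*cos(t)*exp(-3*t)/25

Characteristic equation r² + 6r + 10 = 0 has discriminant (6)² - 4·(10) = -4 < 0, so r = -3 ± i.
Hence q_h = C1*cos(t)*exp(-3*t) + C2*exp(-3*t)*sin(t).
For the particular solution try q_p = A0 + A1*t. Substituting and matching coefficients of each power of t gives A0 = -11/25, A1 = -1/10, so q_p = -11/25 - t/10.
General solution: q = -11/25 - t/10 + C1*cos(t)*exp(-3*t) + C2*exp(-3*t)*sin(t).
Apply the initial conditions: q(0) = -11/25 + C1 = -4 and q'(0) = -1/10 + C2 - 3*C1 = -3. Solving gives C1 = -89/25, C2 = -679/50.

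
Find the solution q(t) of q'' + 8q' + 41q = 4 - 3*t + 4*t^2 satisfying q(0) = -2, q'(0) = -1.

q = 7892/68921 - 187*t/1681 + 4*t**2/41 - 145734*cos(5*t)*exp(-4*t)/68921 - 128838*exp(-4*t)*sin(5*t)/68921

Characteristic equation r² + 8r + 41 = 0 has discriminant (8)² - 4·(41) = -100 < 0, so r = -4 ± 5i.
Hence q_h = C1*cos(5*t)*exp(-4*t) + C2*exp(-4*t)*sin(5*t).
For the particular solution try q_p = A0 + A1*t + A2*t^2. Substituting and matching coefficients of each power of t gives A0 = 7892/68921, A1 = -187/1681, A2 = 4/41, so q_p = 7892/68921 - 187*t/1681 + 4*t^2/41.
General solution: q = 7892/68921 - 187*t/1681 + 4*t^2/41 + C1*cos(5*t)*exp(-4*t) + C2*exp(-4*t)*sin(5*t).
Apply the initial conditions: q(0) = 7892/68921 + C1 = -2 and q'(0) = -187/1681 - 4*C1 + 5*C2 = -1. Solving gives C1 = -145734/68921, C2 = -128838/68921.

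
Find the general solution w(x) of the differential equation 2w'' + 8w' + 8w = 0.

Divide through by 2: w'' + 4w' + 4w = 0.
Characteristic equation r² + 4r + 4 = 0 has discriminant (4)² - 4·(4) = 0, so r = -2 is a repeated root.
Hence w_h = (C1 + C2*x)*exp(-2*x).

w = C1*exp(-2*x) + C2*x*exp(-2*x)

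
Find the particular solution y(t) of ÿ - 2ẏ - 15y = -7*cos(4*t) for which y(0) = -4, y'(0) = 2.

y = -571*exp(-3*t)/200 - 445*exp(5*t)/328 + 56*sin(4*t)/1025 + 217*cos(4*t)/1025

Characteristic equation r² - 2r - 15 = 0 factors as (r + 3)(r - 5) = 0, so r = -3, 5.
Hence y_h = C1*exp(-3*t) + C2*exp(5*t).
Try y_p = A*cos(4*t) + B*sin(4*t). Substituting and equating the coefficients of cos(4t) and sin(4t) gives A = 217/1025, B = 56/1025, so y_p = 56*sin(4*t)/1025 + 217*cos(4*t)/1025.
General solution: y = 56*sin(4*t)/1025 + 217*cos(4*t)/1025 + C1*exp(-3*t) + C2*exp(5*t).
Apply the initial conditions: y(0) = 217/1025 + C1 + C2 = -4 and y'(0) = 224/1025 - 3*C1 + 5*C2 = 2. Solving gives C1 = -571/200, C2 = -445/328.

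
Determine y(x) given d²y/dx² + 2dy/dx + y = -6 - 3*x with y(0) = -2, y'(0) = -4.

y = -3*x - 2*exp(-x) - 3*x*exp(-x)

Characteristic equation r² + 2r + 1 = 0 has discriminant (2)² - 4·(1) = 0, so r = -1 is a repeated root.
Hence y_h = (C1 + C2*x)*exp(-x).
For the particular solution try y_p = A0 + A1*x. Substituting and matching coefficients of each power of x gives A0 = 0, A1 = -3, so y_p = -3*x.
General solution: y = -3*x + C1*exp(-x) + C2*x*exp(-x).
Apply the initial conditions: y(0) = C1 = -2 and y'(0) = -3 + C2 - C1 = -4. Solving gives C1 = -2, C2 = -3.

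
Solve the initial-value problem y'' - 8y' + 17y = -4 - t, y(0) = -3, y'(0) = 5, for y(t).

Characteristic equation r² - 8r + 17 = 0 has discriminant (-8)² - 4·(17) = -4 < 0, so r = 4 ± i.
Hence y_h = C1*cos(t)*exp(4*t) + C2*exp(4*t)*sin(t).
For the particular solution try y_p = A0 + A1*t. Substituting and matching coefficients of each power of t gives A0 = -76/289, A1 = -1/17, so y_p = -76/289 - t/17.
General solution: y = -76/289 - t/17 + C1*cos(t)*exp(4*t) + C2*exp(4*t)*sin(t).
Apply the initial conditions: y(0) = -76/289 + C1 = -3 and y'(0) = -1/17 + C2 + 4*C1 = 5. Solving gives C1 = -791/289, C2 = 4626/289.

y = -76/289 - t/17 - 791*cos(t)*exp(4*t)/289 + 4626*exp(4*t)*sin(t)/289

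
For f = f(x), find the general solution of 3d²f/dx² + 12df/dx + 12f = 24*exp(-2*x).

Divide through by 3: f'' + 4f' + 4f = 8*exp(-2*x).
Characteristic equation r² + 4r + 4 = 0 has discriminant (4)² - 4·(4) = 0, so r = -2 is a repeated root.
Hence f_h = (C1 + C2*x)*exp(-2*x).
Since exp(-2*x) solves the homogeneous equation (r = -2 is a root of multiplicity 2), multiply the trial by x^2. Try f_p = A*x^2*exp(-2*x). Substituting into the equation and dividing by exp(-2*x) gives A = 4, so f_p = 4*x^2*exp(-2*x).

f = C1*exp(-2*x) + 4*x**2*exp(-2*x) + C2*x*exp(-2*x)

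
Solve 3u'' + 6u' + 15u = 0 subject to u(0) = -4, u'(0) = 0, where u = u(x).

Divide through by 3: u'' + 2u' + 5u = 0.
Characteristic equation r² + 2r + 5 = 0 has discriminant (2)² - 4·(5) = -16 < 0, so r = -1 ± 2i.
Hence u_h = C1*cos(2*x)*exp(-x) + C2*exp(-x)*sin(2*x).
Apply the initial conditions: u(0) = C1 = -4 and u'(0) = -C1 + 2*C2 = 0. Solving gives C1 = -4, C2 = -2.

u = -4*cos(2*x)*exp(-x) - 2*exp(-x)*sin(2*x)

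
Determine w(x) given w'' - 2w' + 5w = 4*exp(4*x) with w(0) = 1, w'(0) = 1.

Characteristic equation r² - 2r + 5 = 0 has discriminant (-2)² - 4·(5) = -16 < 0, so r = 1 ± 2i.
Hence w_h = C1*cos(2*x)*exp(x) + C2*exp(x)*sin(2*x).
Try w_p = A*exp(4*x). Substituting into the equation and dividing by exp(4*x) gives A = 4/13, so w_p = 4*exp(4*x)/13.
General solution: w = 4*exp(4*x)/13 + C1*cos(2*x)*exp(x) + C2*exp(x)*sin(2*x).
Apply the initial conditions: w(0) = 4/13 + C1 = 1 and w'(0) = 16/13 + C1 + 2*C2 = 1. Solving gives C1 = 9/13, C2 = -6/13.

w = 4*exp(4*x)/13 - 6*exp(x)*sin(2*x)/13 + 9*cos(2*x)*exp(x)/13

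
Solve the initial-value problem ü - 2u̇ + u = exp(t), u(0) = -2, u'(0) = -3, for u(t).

Characteristic equation r² - 2r + 1 = 0 has discriminant (-2)² - 4·(1) = 0, so r = 1 is a repeated root.
Hence u_h = (C1 + C2*t)*exp(t).
Since exp(t) solves the homogeneous equation (r = 1 is a root of multiplicity 2), multiply the trial by t^2. Try u_p = A*t^2*exp(t). Substituting into the equation and dividing by exp(t) gives A = 1/2, so u_p = t^2*exp(t)/2.
General solution: u = C1*exp(t) + t^2*exp(t)/2 + C2*t*exp(t).
Apply the initial conditions: u(0) = C1 = -2 and u'(0) = C1 + C2 = -3. Solving gives C1 = -2, C2 = -1.

u = -2*exp(t) + t**2*exp(t)/2 - t*exp(t)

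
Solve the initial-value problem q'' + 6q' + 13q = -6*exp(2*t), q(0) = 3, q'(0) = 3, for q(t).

Characteristic equation r² + 6r + 13 = 0 has discriminant (6)² - 4·(13) = -16 < 0, so r = -3 ± 2i.
Hence q_h = C1*cos(2*t)*exp(-3*t) + C2*exp(-3*t)*sin(2*t).
Try q_p = A*exp(2*t). Substituting into the equation and dividing by exp(2*t) gives A = -6/29, so q_p = -6*exp(2*t)/29.
General solution: q = -6*exp(2*t)/29 + C1*cos(2*t)*exp(-3*t) + C2*exp(-3*t)*sin(2*t).
Apply the initial conditions: q(0) = -6/29 + C1 = 3 and q'(0) = -12/29 - 3*C1 + 2*C2 = 3. Solving gives C1 = 93/29, C2 = 189/29.

q = -6*exp(2*t)/29 + 93*cos(2*t)*exp(-3*t)/29 + 189*exp(-3*t)*sin(2*t)/29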